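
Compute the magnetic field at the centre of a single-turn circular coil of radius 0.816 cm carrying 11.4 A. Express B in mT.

B ≈ 0.878 mT

At the centre of a circular loop the Biot–Savart law gives B = μ₀I/(2R).
B = (4π×10⁻⁷ × 11.4) / (2 × 0.00816) = 8.78×10⁻⁴ T.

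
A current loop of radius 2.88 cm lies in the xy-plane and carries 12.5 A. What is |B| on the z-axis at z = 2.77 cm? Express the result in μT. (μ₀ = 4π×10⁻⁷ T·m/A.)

B ≈ 102 μT

On the axis of a circular loop, B = μ₀IR² / [2(R²+z²)^(3/2)].
R² + z² = (0.0288)² + (0.0277)² = 0.001597 m², and (R²+z²)^(3/2) = 6.38×10⁻⁵ m³.
B = (4π×10⁻⁷ × 12.5 × 0.0008294) / (2 × 6.38×10⁻⁵) = 1.02×10⁻⁴ T.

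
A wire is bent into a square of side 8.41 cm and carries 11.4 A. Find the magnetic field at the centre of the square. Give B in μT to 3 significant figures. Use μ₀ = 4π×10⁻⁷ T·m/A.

B ≈ 153 μT

Each side is a finite straight segment at perpendicular distance d = a/(2 tan(π/4)) = 0.04205 m from the centre, with end-angles ±π/4.
One side contributes B₁ = (μ₀I/4πd)·2 sin(π/4) = 3.83×10⁻⁵ T.
All 4 sides add in the same direction: B = 4 × 3.83×10⁻⁵ = 1.53×10⁻⁴ T.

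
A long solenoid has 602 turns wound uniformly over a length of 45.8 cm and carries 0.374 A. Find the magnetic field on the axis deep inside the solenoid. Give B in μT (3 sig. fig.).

B ≈ 618 μT

Inside a long solenoid, B = μ₀nI with n = 1314 turns/m.
B = 4π×10⁻⁷ × 1314 × 0.374 = 6.18×10⁻⁴ T.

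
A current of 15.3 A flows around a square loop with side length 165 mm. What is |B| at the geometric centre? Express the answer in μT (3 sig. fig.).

B ≈ 105 μT

Each side is a finite straight segment at perpendicular distance d = a/(2 tan(π/4)) = 0.0825 m from the centre, with end-angles ±π/4.
One side contributes B₁ = (μ₀I/4πd)·2 sin(π/4) = 2.62×10⁻⁵ T.
All 4 sides add in the same direction: B = 4 × 2.62×10⁻⁵ = 1.05×10⁻⁴ T.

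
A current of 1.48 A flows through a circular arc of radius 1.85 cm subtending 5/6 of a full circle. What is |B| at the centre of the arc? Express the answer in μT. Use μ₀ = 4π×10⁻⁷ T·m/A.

B ≈ 41.9 μT

The Biot–Savart field of a circular arc at its centre is B = μ₀Iφ/(4πR), with φ = 5.236 rad.
B = (4π×10⁻⁷ × 1.48 × 5.236) / (4π × 0.0185) = 4.19×10⁻⁵ T.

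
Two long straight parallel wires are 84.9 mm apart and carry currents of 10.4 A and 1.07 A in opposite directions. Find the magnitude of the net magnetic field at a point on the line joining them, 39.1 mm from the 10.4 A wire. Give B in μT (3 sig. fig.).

Each long wire gives B = μ₀I/(2πd). Distances are d₁ = 0.0391 m and d₂ = 0.0458 m.
B₁ = 5.32×10⁻⁵ T, B₂ = 4.67×10⁻⁶ T.
Between antiparallel currents both contributions point the same way, so they add. B = B₁ + B₂ = 5.32×10⁻⁵ + 4.67×10⁻⁶ = 5.79×10⁻⁵ T.

B ≈ 57.9 μT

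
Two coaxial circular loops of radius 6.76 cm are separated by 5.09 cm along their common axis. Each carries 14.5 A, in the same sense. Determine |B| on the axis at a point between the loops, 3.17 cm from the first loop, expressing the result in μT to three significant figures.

B ≈ 220 μT

Each loop contributes B = μ₀IR²/[2(R²+z²)^(3/2)] on the axis, with z measured from that loop.
Loop 1 (z = 0.0317 m): B₁ = 1.00×10⁻⁴ T. Loop 2 (z = 0.0192 m): B₂ = 1.20×10⁻⁴ T.
The fields add: B = B₁ + B₂ = 2.20×10⁻⁴ T.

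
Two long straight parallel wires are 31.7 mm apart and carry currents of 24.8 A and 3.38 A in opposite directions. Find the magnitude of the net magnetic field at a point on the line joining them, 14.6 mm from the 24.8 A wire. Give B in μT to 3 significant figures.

Each long wire gives B = μ₀I/(2πd). Distances are d₁ = 0.0146 m and d₂ = 0.0171 m.
B₁ = 3.40×10⁻⁴ T, B₂ = 3.95×10⁻⁵ T.
Between antiparallel currents both contributions point the same way, so they add. B = B₁ + B₂ = 3.40×10⁻⁴ + 3.95×10⁻⁵ = 3.79×10⁻⁴ T.

B ≈ 379 μT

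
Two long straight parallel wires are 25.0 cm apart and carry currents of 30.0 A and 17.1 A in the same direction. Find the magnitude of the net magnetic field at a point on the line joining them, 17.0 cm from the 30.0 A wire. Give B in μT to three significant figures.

B ≈ 7.46 μT

Each long wire gives B = μ₀I/(2πd). Distances are d₁ = 0.17 m and d₂ = 0.08 m.
B₁ = 3.53×10⁻⁵ T, B₂ = 4.28×10⁻⁵ T.
Between parallel currents the two contributions point in opposite directions, so they subtract. B = |B₁ − B₂| = |3.53×10⁻⁵ − 4.28×10⁻⁵| = 7.46×10⁻⁶ T.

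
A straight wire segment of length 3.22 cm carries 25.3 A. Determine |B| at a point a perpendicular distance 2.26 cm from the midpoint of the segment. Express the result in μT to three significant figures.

For a finite straight segment, B = (μ₀I/4πd)(sinθ₁ + sinθ₂), where θ₁, θ₂ are the angles from the perpendicular to each end.
The perpendicular from the point meets the wire at its midpoint, so each end is L/2 = 0.0161 m away along the wire.
sinθ₁ = 0.0161/√(0.0161²+0.0226²) = 0.5802; sinθ₂ = 0.0161/√(0.0161²+0.0226²) = 0.5802.
B = (4π×10⁻⁷ × 25.3) / (4π × 0.0226) × (0.5802 + 0.5802) = 1.30×10⁻⁴ T.

B ≈ 130 μT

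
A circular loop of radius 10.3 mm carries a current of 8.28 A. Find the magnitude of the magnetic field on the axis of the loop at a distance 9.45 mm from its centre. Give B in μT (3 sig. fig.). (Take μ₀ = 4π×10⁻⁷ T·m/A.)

On the axis of a circular loop, B = μ₀IR² / [2(R²+z²)^(3/2)].
R² + z² = (0.0103)² + (0.00945)² = 0.0001954 m², and (R²+z²)^(3/2) = 2.73×10⁻⁶ m³.
B = (4π×10⁻⁷ × 8.28 × 0.0001061) / (2 × 2.73×10⁻⁶) = 2.02×10⁻⁴ T.

B ≈ 202 μT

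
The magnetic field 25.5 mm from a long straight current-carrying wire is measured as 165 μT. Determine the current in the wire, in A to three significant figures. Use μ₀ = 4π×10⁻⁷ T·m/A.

For a long straight wire B = μ₀I/(2πd), so I = 2πdB/μ₀.
I = 2π × 0.0255 × 1.65×10⁻⁴ / (4π×10⁻⁷) = 21.0 A.

I ≈ 21.0 A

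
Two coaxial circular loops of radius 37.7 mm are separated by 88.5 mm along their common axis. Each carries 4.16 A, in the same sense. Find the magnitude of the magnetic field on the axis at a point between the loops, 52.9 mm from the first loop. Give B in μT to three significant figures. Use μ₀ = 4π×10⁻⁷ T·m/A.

B ≈ 40.2 μT

Each loop contributes B = μ₀IR²/[2(R²+z²)^(3/2)] on the axis, with z measured from that loop.
Loop 1 (z = 0.0529 m): B₁ = 1.36×10⁻⁵ T. Loop 2 (z = 0.0356 m): B₂ = 2.66×10⁻⁵ T.
The fields add: B = B₁ + B₂ = 4.02×10⁻⁵ T.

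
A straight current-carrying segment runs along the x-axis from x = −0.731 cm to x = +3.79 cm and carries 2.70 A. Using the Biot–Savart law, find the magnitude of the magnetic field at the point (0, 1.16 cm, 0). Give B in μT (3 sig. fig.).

For a finite straight segment, B = (μ₀I/4πd)(sinθ₁ + sinθ₂), where θ₁, θ₂ are the angles from the perpendicular to each end.
The perpendicular distance is d = 0.0116 m; the end-offsets along the wire are a = 0.00731 m and b = 0.0379 m.
sinθ₁ = 0.00731/√(0.00731²+0.0116²) = 0.5331; sinθ₂ = 0.0379/√(0.0379²+0.0116²) = 0.9562.
B = (4π×10⁻⁷ × 2.70) / (4π × 0.0116) × (0.5331 + 0.9562) = 3.47×10⁻⁵ T.

B ≈ 34.7 μT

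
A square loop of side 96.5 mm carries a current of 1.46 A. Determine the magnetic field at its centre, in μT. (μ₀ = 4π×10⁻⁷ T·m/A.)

Each side is a finite straight segment at perpendicular distance d = a/(2 tan(π/4)) = 0.04825 m from the centre, with end-angles ±π/4.
One side contributes B₁ = (μ₀I/4πd)·2 sin(π/4) = 4.28×10⁻⁶ T.
All 4 sides add in the same direction: B = 4 × 4.28×10⁻⁶ = 1.71×10⁻⁵ T.

B ≈ 17.1 μT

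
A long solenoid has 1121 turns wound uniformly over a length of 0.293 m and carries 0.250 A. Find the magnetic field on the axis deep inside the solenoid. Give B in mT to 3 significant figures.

B ≈ 1.20 mT

Inside a long solenoid, B = μ₀nI with n = 3826 turns/m.
B = 4π×10⁻⁷ × 3826 × 0.250 = 1.20×10⁻³ T.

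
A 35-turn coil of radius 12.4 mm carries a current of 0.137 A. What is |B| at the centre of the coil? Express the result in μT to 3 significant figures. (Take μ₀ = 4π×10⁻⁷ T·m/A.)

For an N-turn flat coil, B = Nμ₀I/(2R) with R = 0.0124 m.
B = 35 × 6.94×10⁻⁶ T = 2.43×10⁻⁴ T.

B ≈ 243 μT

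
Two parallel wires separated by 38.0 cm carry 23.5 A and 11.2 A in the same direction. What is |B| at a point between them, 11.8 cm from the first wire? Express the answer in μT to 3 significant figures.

Each long wire gives B = μ₀I/(2πd). Distances are d₁ = 0.118 m and d₂ = 0.262 m.
B₁ = 3.98×10⁻⁵ T, B₂ = 8.55×10⁻⁶ T.
Between parallel currents the two contributions point in opposite directions, so they subtract. B = |B₁ − B₂| = |3.98×10⁻⁵ − 8.55×10⁻⁶| = 3.13×10⁻⁵ T.

B ≈ 31.3 μT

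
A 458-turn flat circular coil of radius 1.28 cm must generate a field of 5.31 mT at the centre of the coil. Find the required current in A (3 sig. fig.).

I ≈ 0.236 A

For an N-turn coil, B = Nμ₀I/(2R) with R = 0.0128 m, so I = 2RB/(Nμ₀) = 2 × 0.0128 × 5.31×10⁻³ / (458 × 4π×10⁻⁷) = 0.236 A.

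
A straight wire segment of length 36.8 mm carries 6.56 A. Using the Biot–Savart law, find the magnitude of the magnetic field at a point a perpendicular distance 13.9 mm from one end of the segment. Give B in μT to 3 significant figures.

For a finite straight segment, B = (μ₀I/4πd)(sinθ₁ + sinθ₂), where θ₁, θ₂ are the angles from the perpendicular to each end.
The perpendicular foot is at one end, so the two end-offsets along the wire are 0 and L = 0.0368 m.
sinθ₁ = 0/√(0²+0.0139²) = 0.0000; sinθ₂ = 0.0368/√(0.0368²+0.0139²) = 0.9355.
B = (4π×10⁻⁷ × 6.56) / (4π × 0.0139) × (0.0000 + 0.9355) = 4.41×10⁻⁵ T.

B ≈ 44.1 μT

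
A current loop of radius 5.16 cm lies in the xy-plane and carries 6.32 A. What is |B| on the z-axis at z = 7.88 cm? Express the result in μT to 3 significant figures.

B ≈ 12.7 μT

On the axis of a circular loop, B = μ₀IR² / [2(R²+z²)^(3/2)].
R² + z² = (0.0516)² + (0.0788)² = 0.008872 m², and (R²+z²)^(3/2) = 8.36×10⁻⁴ m³.
B = (4π×10⁻⁷ × 6.32 × 0.002663) / (2 × 8.36×10⁻⁴) = 1.27×10⁻⁵ T.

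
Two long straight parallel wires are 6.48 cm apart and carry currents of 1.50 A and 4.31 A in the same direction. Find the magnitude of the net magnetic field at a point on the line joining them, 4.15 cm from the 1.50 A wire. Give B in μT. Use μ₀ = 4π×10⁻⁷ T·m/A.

Each long wire gives B = μ₀I/(2πd). Distances are d₁ = 0.0415 m and d₂ = 0.0233 m.
B₁ = 7.23×10⁻⁶ T, B₂ = 3.70×10⁻⁵ T.
Between parallel currents the two contributions point in opposite directions, so they subtract. B = |B₁ − B₂| = |7.23×10⁻⁶ − 3.70×10⁻⁵| = 2.98×10⁻⁵ T.

B ≈ 29.8 μT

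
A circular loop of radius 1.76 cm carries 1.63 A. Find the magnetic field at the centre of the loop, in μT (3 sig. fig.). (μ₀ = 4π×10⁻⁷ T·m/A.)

At the centre of a circular loop the Biot–Savart law gives B = μ₀I/(2R).
B = (4π×10⁻⁷ × 1.63) / (2 × 0.0176) = 5.82×10⁻⁵ T.

B ≈ 58.2 μT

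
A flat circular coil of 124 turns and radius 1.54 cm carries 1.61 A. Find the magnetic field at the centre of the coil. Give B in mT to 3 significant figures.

For an N-turn flat coil, B = Nμ₀I/(2R) with R = 0.0154 m.
B = 124 × 6.57×10⁻⁵ T = 8.15×10⁻³ T.

B ≈ 8.15 mT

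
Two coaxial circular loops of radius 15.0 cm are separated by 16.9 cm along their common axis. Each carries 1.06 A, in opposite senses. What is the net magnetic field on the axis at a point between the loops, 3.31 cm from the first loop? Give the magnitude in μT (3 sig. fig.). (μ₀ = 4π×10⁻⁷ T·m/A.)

B ≈ 2.33 μT

Each loop contributes B = μ₀IR²/[2(R²+z²)^(3/2)] on the axis, with z measured from that loop.
Loop 1 (z = 0.0331 m): B₁ = 4.13×10⁻⁶ T. Loop 2 (z = 0.1359 m): B₂ = 1.81×10⁻⁶ T.
The fields oppose: B = |B₁ − B₂| = 2.33×10⁻⁶ T.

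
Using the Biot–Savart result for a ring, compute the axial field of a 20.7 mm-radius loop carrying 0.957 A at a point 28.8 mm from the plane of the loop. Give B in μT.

On the axis of a circular loop, B = μ₀IR² / [2(R²+z²)^(3/2)].
R² + z² = (0.0207)² + (0.0288)² = 0.001258 m², and (R²+z²)^(3/2) = 4.46×10⁻⁵ m³.
B = (4π×10⁻⁷ × 0.957 × 0.0004285) / (2 × 4.46×10⁻⁵) = 5.77×10⁻⁶ T.

B ≈ 5.77 μT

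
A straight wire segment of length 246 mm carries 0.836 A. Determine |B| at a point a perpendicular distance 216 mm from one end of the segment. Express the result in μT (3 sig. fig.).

B ≈ 0.291 μT

For a finite straight segment, B = (μ₀I/4πd)(sinθ₁ + sinθ₂), where θ₁, θ₂ are the angles from the perpendicular to each end.
The perpendicular foot is at one end, so the two end-offsets along the wire are 0 and L = 0.246 m.
sinθ₁ = 0/√(0²+0.216²) = 0.0000; sinθ₂ = 0.246/√(0.246²+0.216²) = 0.7514.
B = (4π×10⁻⁷ × 0.836) / (4π × 0.216) × (0.0000 + 0.7514) = 2.91×10⁻⁷ T.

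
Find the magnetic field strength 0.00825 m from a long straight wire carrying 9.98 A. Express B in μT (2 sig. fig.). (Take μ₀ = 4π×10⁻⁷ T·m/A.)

B ≈ 240 μT

For an infinitely long straight wire, B = μ₀I/(2πd).
B = (4π×10⁻⁷ × 9.98) / (2π × 0.00825) = 2.42×10⁻⁴ T.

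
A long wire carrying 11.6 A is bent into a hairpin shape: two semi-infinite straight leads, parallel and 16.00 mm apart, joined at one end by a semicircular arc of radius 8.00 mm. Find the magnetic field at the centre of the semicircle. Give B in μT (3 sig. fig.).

B ≈ 746 μT

The semicircular arc contributes B_arc = μ₀I·π/(4πR) = μ₀I/(4R) = 4.56×10⁻⁴ T.
Each semi-infinite lead is at perpendicular distance R = 0.008 m from the centre, with the perpendicular foot at its near end, so it contributes μ₀I/(4πR); both point the same way, together 2.90×10⁻⁴ T.
Arc and leads all point the same direction: B = 4.56×10⁻⁴ + 2.90×10⁻⁴ = 7.46×10⁻⁴ T.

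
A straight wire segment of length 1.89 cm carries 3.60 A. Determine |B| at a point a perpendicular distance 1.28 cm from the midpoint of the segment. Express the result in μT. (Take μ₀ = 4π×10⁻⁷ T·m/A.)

For a finite straight segment, B = (μ₀I/4πd)(sinθ₁ + sinθ₂), where θ₁, θ₂ are the angles from the perpendicular to each end.
The perpendicular from the point meets the wire at its midpoint, so each end is L/2 = 0.00945 m away along the wire.
sinθ₁ = 0.00945/√(0.00945²+0.0128²) = 0.5939; sinθ₂ = 0.00945/√(0.00945²+0.0128²) = 0.5939.
B = (4π×10⁻⁷ × 3.60) / (4π × 0.0128) × (0.5939 + 0.5939) = 3.34×10⁻⁵ T.

B ≈ 33.4 μT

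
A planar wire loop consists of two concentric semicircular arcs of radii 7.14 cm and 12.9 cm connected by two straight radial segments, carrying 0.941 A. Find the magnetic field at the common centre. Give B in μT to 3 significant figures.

B ≈ 1.85 μT

The radial connectors point toward the centre, so dl × r̂ = 0 and they contribute nothing.
Each semicircle gives μ₀I/(4R): inner arc 4.14×10⁻⁶ T, outer arc 2.29×10⁻⁶ T.
The two arcs carry current in opposite angular senses, so their fields oppose: B = |4.14×10⁻⁶ − 2.29×10⁻⁶| = 1.85×10⁻⁶ T.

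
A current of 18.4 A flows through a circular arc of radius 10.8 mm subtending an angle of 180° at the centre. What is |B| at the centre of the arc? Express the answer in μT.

The Biot–Savart field of a circular arc at its centre is B = μ₀Iφ/(4πR), with φ = 3.142 rad.
B = (4π×10⁻⁷ × 18.4 × 3.142) / (4π × 0.0108) = 5.35×10⁻⁴ T.

B ≈ 535 μT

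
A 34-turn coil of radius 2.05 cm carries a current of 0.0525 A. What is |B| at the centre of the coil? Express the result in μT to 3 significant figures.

For an N-turn flat coil, B = Nμ₀I/(2R) with R = 0.0205 m.
B = 34 × 1.61×10⁻⁶ T = 5.47×10⁻⁵ T.

B ≈ 54.7 μT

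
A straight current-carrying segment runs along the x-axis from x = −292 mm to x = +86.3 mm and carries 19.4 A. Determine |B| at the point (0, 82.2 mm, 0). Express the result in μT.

B ≈ 39.8 μT

For a finite straight segment, B = (μ₀I/4πd)(sinθ₁ + sinθ₂), where θ₁, θ₂ are the angles from the perpendicular to each end.
The perpendicular distance is d = 0.0822 m; the end-offsets along the wire are a = 0.292 m and b = 0.0863 m.
sinθ₁ = 0.292/√(0.292²+0.0822²) = 0.9626; sinθ₂ = 0.0863/√(0.0863²+0.0822²) = 0.7241.
B = (4π×10⁻⁷ × 19.4) / (4π × 0.0822) × (0.9626 + 0.7241) = 3.98×10⁻⁵ T.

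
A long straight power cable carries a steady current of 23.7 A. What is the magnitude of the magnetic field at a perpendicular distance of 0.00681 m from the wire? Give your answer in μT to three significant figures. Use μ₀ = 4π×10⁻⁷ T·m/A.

B ≈ 696 μT

For an infinitely long straight wire, B = μ₀I/(2πd).
B = (4π×10⁻⁷ × 23.7) / (2π × 0.00681) = 6.96×10⁻⁴ T.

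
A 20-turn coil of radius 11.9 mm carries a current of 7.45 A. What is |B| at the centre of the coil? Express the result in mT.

For an N-turn flat coil, B = Nμ₀I/(2R) with R = 0.0119 m.
B = 20 × 3.93×10⁻⁴ T = 7.87×10⁻³ T.

B ≈ 7.87 mT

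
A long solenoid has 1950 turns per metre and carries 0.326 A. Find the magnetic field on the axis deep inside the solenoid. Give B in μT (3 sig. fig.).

B ≈ 799 μT

Inside a long solenoid, B = μ₀nI with n = 1950 turns/m.
B = 4π×10⁻⁷ × 1950 × 0.326 = 7.99×10⁻⁴ T.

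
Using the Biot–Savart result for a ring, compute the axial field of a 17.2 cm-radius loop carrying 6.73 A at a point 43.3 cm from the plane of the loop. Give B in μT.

On the axis of a circular loop, B = μ₀IR² / [2(R²+z²)^(3/2)].
R² + z² = (0.172)² + (0.433)² = 0.2171 m², and (R²+z²)^(3/2) = 0.101 m³.
B = (4π×10⁻⁷ × 6.73 × 0.02958) / (2 × 0.101) = 1.24×10⁻⁶ T.

B ≈ 1.24 μT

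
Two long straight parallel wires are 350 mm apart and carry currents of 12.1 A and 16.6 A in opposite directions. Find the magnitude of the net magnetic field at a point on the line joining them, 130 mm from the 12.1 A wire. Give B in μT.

Each long wire gives B = μ₀I/(2πd). Distances are d₁ = 0.13 m and d₂ = 0.22 m.
B₁ = 1.86×10⁻⁵ T, B₂ = 1.51×10⁻⁵ T.
Between antiparallel currents both contributions point the same way, so they add. B = B₁ + B₂ = 1.86×10⁻⁵ + 1.51×10⁻⁵ = 3.37×10⁻⁵ T.

B ≈ 33.7 μT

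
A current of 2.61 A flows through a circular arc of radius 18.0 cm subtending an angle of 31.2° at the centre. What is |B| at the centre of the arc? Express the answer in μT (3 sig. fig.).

B ≈ 0.790 μT

The Biot–Savart field of a circular arc at its centre is B = μ₀Iφ/(4πR), with φ = 0.5445 rad.
B = (4π×10⁻⁷ × 2.61 × 0.5445) / (4π × 0.18) = 7.90×10⁻⁷ T.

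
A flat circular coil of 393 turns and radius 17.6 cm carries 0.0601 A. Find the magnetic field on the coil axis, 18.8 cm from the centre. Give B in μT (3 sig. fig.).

For an N-turn flat coil, B = Nμ₀IR²/[2(R²+z²)^(3/2)] with R = 0.176 m, z = 0.188 m.
B = 393 × 6.85×10⁻⁸ T = 2.69×10⁻⁵ T.

B ≈ 26.9 μT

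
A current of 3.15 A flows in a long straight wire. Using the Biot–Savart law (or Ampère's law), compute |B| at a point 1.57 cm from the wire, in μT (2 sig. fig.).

B ≈ 40 μT

For an infinitely long straight wire, B = μ₀I/(2πd).
B = (4π×10⁻⁷ × 3.15) / (2π × 0.0157) = 4.01×10⁻⁵ T.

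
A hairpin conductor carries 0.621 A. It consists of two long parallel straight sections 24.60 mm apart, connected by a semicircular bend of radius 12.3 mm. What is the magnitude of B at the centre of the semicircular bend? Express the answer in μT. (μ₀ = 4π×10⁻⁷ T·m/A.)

The semicircular arc contributes B_arc = μ₀I·π/(4πR) = μ₀I/(4R) = 1.59×10⁻⁵ T.
Each semi-infinite lead is at perpendicular distance R = 0.0123 m from the centre, with the perpendicular foot at its near end, so it contributes μ₀I/(4πR); both point the same way, together 1.01×10⁻⁵ T.
Arc and leads all point the same direction: B = 1.59×10⁻⁵ + 1.01×10⁻⁵ = 2.60×10⁻⁵ T.

B ≈ 26.0 μT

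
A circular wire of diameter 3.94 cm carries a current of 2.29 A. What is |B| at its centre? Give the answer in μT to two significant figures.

B ≈ 73 μT

At the centre of a circular loop the Biot–Savart law gives B = μ₀I/(2R) (so R = 0.0197 m).
B = (4π×10⁻⁷ × 2.29) / (2 × 0.0197) = 7.30×10⁻⁵ T.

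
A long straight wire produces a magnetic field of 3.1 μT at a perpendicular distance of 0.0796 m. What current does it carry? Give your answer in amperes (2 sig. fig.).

For a long straight wire B = μ₀I/(2πd), so I = 2πdB/μ₀.
I = 2π × 0.0796 × 3.10×10⁻⁶ / (4π×10⁻⁷) = 1.23 A.

I ≈ 1.2 A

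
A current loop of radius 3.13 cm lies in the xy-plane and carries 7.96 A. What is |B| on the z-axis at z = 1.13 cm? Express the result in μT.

On the axis of a circular loop, B = μ₀IR² / [2(R²+z²)^(3/2)].
R² + z² = (0.0313)² + (0.0113)² = 0.001107 m², and (R²+z²)^(3/2) = 3.69×10⁻⁵ m³.
B = (4π×10⁻⁷ × 7.96 × 0.0009797) / (2 × 3.69×10⁻⁵) = 1.33×10⁻⁴ T.

B ≈ 133 μT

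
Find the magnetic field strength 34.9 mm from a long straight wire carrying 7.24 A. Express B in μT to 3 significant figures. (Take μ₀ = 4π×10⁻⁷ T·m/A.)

B ≈ 41.5 μT

For an infinitely long straight wire, B = μ₀I/(2πd).
B = (4π×10⁻⁷ × 7.24) / (2π × 0.0349) = 4.15×10⁻⁵ T.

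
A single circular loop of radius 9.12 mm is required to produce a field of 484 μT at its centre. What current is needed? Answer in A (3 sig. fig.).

I ≈ 7.03 A

At the centre of a circular loop B = μ₀I/(2R), so I = 2RB/μ₀.
With R = 0.00912 m, I = 2 × 0.00912 × 4.84×10⁻⁴ / (4π×10⁻⁷) = 7.03 A.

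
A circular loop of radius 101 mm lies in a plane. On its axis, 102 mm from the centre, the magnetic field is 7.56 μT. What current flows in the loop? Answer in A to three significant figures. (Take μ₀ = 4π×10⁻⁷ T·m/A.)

I ≈ 3.49 A

On the axis of a loop, B = μ₀IR²/[2(R²+z²)^(3/2)], so I = 2B(R²+z²)^(3/2)/(μ₀R²).
R² + z² = 0.0102 + 0.0104 = 0.02061 m²; raised to 3/2 gives 2.96×10⁻³ m³.
I = 2 × 7.56×10⁻⁶ × 2.96×10⁻³ / (1.26×10⁻⁶ × 0.0102) = 3.49 A.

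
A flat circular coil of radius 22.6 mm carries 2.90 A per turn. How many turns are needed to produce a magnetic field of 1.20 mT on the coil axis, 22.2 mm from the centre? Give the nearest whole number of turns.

N = 41

For an N-turn coil, B = Nμ₀IR²/[2(R²+z²)^(3/2)]. A single turn gives B₁ = 2.93×10⁻⁵ T with R = 0.0226 m, z = 0.0222 m.
N = B/B₁ = 1.20×10⁻³ / 2.93×10⁻⁵ = 40.99.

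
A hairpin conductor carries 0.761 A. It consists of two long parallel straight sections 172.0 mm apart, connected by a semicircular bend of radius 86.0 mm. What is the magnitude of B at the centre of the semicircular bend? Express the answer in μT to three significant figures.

The semicircular arc contributes B_arc = μ₀I·π/(4πR) = μ₀I/(4R) = 2.78×10⁻⁶ T.
Each semi-infinite lead is at perpendicular distance R = 0.086 m from the centre, with the perpendicular foot at its near end, so it contributes μ₀I/(4πR); both point the same way, together 1.77×10⁻⁶ T.
Arc and leads all point the same direction: B = 2.78×10⁻⁶ + 1.77×10⁻⁶ = 4.55×10⁻⁶ T.

B ≈ 4.55 μT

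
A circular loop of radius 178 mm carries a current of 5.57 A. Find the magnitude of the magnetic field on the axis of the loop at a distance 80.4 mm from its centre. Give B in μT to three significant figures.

B ≈ 14.9 μT

On the axis of a circular loop, B = μ₀IR² / [2(R²+z²)^(3/2)].
R² + z² = (0.178)² + (0.0804)² = 0.03815 m², and (R²+z²)^(3/2) = 7.45×10⁻³ m³.
B = (4π×10⁻⁷ × 5.57 × 0.03168) / (2 × 7.45×10⁻³) = 1.49×10⁻⁵ T.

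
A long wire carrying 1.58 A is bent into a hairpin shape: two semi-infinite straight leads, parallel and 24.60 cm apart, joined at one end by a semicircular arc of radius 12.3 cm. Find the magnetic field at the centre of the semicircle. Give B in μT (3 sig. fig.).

The semicircular arc contributes B_arc = μ₀I·π/(4πR) = μ₀I/(4R) = 4.04×10⁻⁶ T.
Each semi-infinite lead is at perpendicular distance R = 0.123 m from the centre, with the perpendicular foot at its near end, so it contributes μ₀I/(4πR); both point the same way, together 2.57×10⁻⁶ T.
Arc and leads all point the same direction: B = 4.04×10⁻⁶ + 2.57×10⁻⁶ = 6.60×10⁻⁶ T.

B ≈ 6.60 μT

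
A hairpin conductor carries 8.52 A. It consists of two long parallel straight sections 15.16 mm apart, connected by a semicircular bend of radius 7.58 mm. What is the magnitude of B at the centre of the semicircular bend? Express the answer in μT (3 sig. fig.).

B ≈ 578 μT

The semicircular arc contributes B_arc = μ₀I·π/(4πR) = μ₀I/(4R) = 3.53×10⁻⁴ T.
Each semi-infinite lead is at perpendicular distance R = 0.00758 m from the centre, with the perpendicular foot at its near end, so it contributes μ₀I/(4πR); both point the same way, together 2.25×10⁻⁴ T.
Arc and leads all point the same direction: B = 3.53×10⁻⁴ + 2.25×10⁻⁴ = 5.78×10⁻⁴ T.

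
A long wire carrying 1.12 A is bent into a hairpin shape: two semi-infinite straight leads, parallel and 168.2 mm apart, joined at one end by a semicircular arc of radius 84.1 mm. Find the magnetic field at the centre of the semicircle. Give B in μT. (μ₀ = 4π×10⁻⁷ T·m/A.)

The semicircular arc contributes B_arc = μ₀I·π/(4πR) = μ₀I/(4R) = 4.18×10⁻⁶ T.
Each semi-infinite lead is at perpendicular distance R = 0.0841 m from the centre, with the perpendicular foot at its near end, so it contributes μ₀I/(4πR); both point the same way, together 2.66×10⁻⁶ T.
Arc and leads all point the same direction: B = 4.18×10⁻⁶ + 2.66×10⁻⁶ = 6.85×10⁻⁶ T.

B ≈ 6.85 μT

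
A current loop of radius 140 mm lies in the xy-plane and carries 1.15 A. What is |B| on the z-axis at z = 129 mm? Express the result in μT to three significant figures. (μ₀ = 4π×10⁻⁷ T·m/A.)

B ≈ 2.05 μT

On the axis of a circular loop, B = μ₀IR² / [2(R²+z²)^(3/2)].
R² + z² = (0.14)² + (0.129)² = 0.03624 m², and (R²+z²)^(3/2) = 6.90×10⁻³ m³.
B = (4π×10⁻⁷ × 1.15 × 0.0196) / (2 × 6.90×10⁻³) = 2.05×10⁻⁶ T.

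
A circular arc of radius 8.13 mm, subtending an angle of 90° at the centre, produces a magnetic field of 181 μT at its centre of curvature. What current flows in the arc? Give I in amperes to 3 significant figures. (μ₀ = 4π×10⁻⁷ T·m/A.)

For a circular arc, B = μ₀Iφ/(4πR) with φ in radians; here φ = 1.571 rad.
So I = 4πRB/(μ₀φ) = 4π × 0.00813 × 1.81×10⁻⁴ / (4π×10⁻⁷ × 1.571) = 9.37 A.

I ≈ 9.37 A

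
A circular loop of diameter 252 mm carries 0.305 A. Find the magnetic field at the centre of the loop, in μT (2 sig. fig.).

B ≈ 1.5 μT

At the centre of a circular loop the Biot–Savart law gives B = μ₀I/(2R) (so R = 0.126 m).
B = (4π×10⁻⁷ × 0.305) / (2 × 0.126) = 1.52×10⁻⁶ T.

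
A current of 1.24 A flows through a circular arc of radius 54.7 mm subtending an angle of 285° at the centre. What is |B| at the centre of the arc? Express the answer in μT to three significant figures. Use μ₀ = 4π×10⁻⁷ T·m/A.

The Biot–Savart field of a circular arc at its centre is B = μ₀Iφ/(4πR), with φ = 4.974 rad.
B = (4π×10⁻⁷ × 1.24 × 4.974) / (4π × 0.0547) = 1.13×10⁻⁵ T.

B ≈ 11.3 μT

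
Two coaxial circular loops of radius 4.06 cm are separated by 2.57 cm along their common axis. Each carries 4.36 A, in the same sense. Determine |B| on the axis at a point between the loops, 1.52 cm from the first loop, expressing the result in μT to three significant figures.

Each loop contributes B = μ₀IR²/[2(R²+z²)^(3/2)] on the axis, with z measured from that loop.
Loop 1 (z = 0.0152 m): B₁ = 5.54×10⁻⁵ T. Loop 2 (z = 0.0105 m): B₂ = 6.12×10⁻⁵ T.
The fields add: B = B₁ + B₂ = 1.17×10⁻⁴ T.

B ≈ 117 μT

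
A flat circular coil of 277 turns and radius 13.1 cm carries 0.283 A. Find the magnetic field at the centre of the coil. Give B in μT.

B ≈ 376 μT

For an N-turn flat coil, B = Nμ₀I/(2R) with R = 0.131 m.
B = 277 × 1.36×10⁻⁶ T = 3.76×10⁻⁴ T.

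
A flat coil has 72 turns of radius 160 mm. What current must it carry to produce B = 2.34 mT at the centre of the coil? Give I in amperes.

For an N-turn coil, B = Nμ₀I/(2R) with R = 0.16 m, so I = 2RB/(Nμ₀) = 2 × 0.16 × 2.34×10⁻³ / (72 × 4π×10⁻⁷) = 8.28 A.

I ≈ 8.28 A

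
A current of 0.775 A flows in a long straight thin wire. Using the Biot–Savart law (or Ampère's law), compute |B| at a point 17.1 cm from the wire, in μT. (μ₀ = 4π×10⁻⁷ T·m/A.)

B ≈ 0.906 μT

For an infinitely long straight wire, B = μ₀I/(2πd).
B = (4π×10⁻⁷ × 0.775) / (2π × 0.171) = 9.06×10⁻⁷ T.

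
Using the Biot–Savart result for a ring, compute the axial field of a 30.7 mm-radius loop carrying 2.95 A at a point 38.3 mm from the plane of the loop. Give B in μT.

B ≈ 14.8 μT

On the axis of a circular loop, B = μ₀IR² / [2(R²+z²)^(3/2)].
R² + z² = (0.0307)² + (0.0383)² = 0.002409 m², and (R²+z²)^(3/2) = 1.18×10⁻⁴ m³.
B = (4π×10⁻⁷ × 2.95 × 0.0009425) / (2 × 1.18×10⁻⁴) = 1.48×10⁻⁵ T.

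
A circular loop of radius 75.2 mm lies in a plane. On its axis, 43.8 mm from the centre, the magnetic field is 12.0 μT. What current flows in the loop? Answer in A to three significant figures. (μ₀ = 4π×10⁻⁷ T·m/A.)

On the axis of a loop, B = μ₀IR²/[2(R²+z²)^(3/2)], so I = 2B(R²+z²)^(3/2)/(μ₀R²).
R² + z² = 0.005655 + 0.001918 = 0.007573 m²; raised to 3/2 gives 6.59×10⁻⁴ m³.
I = 2 × 1.20×10⁻⁵ × 6.59×10⁻⁴ / (1.26×10⁻⁶ × 0.005655) = 2.23 A.

I ≈ 2.23 A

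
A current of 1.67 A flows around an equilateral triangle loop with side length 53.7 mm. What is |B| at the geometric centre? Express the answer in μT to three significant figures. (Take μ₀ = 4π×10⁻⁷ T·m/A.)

B ≈ 56.0 μT

Each side is a finite straight segment at perpendicular distance d = a/(2 tan(π/3)) = 0.0155 m from the centre, with end-angles ±π/3.
One side contributes B₁ = (μ₀I/4πd)·2 sin(π/3) = 1.87×10⁻⁵ T.
All 3 sides add in the same direction: B = 3 × 1.87×10⁻⁵ = 5.60×10⁻⁵ T.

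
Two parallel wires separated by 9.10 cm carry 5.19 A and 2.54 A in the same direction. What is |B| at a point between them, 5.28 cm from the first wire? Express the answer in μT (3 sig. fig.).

B ≈ 6.36 μT

Each long wire gives B = μ₀I/(2πd). Distances are d₁ = 0.0528 m and d₂ = 0.0382 m.
B₁ = 1.97×10⁻⁵ T, B₂ = 1.33×10⁻⁵ T.
Between parallel currents the two contributions point in opposite directions, so they subtract. B = |B₁ − B₂| = |1.97×10⁻⁵ − 1.33×10⁻⁵| = 6.36×10⁻⁶ T.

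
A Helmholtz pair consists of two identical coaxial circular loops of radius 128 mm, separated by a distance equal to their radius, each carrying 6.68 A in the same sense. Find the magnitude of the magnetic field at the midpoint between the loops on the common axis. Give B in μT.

Each loop contributes B = μ₀IR²/[2(R²+z²)^(3/2)] on the axis, with z measured from that loop.
Loop 1 (z = 0.064 m): B₁ = 2.35×10⁻⁵ T. Loop 2 (z = 0.064 m): B₂ = 2.35×10⁻⁵ T.
The fields add: B = B₁ + B₂ = 4.69×10⁻⁵ T.

B ≈ 46.9 μT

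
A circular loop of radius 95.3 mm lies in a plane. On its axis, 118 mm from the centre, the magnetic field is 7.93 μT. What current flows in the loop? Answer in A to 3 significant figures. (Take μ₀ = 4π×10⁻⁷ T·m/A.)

On the axis of a loop, B = μ₀IR²/[2(R²+z²)^(3/2)], so I = 2B(R²+z²)^(3/2)/(μ₀R²).
R² + z² = 0.009082 + 0.01392 = 0.02301 m²; raised to 3/2 gives 3.49×10⁻³ m³.
I = 2 × 7.93×10⁻⁶ × 3.49×10⁻³ / (1.26×10⁻⁶ × 0.009082) = 4.85 A.

I ≈ 4.85 A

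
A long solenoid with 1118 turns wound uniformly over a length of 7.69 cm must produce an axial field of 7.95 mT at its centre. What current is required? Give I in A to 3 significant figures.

I ≈ 0.435 A

Inside a long solenoid B = μ₀nI with n = 1.454×10⁴ m⁻¹, so I = B/(μ₀n).
I = 7.95×10⁻³ / (4π×10⁻⁷ × 1.454×10⁴) = 0.435 A.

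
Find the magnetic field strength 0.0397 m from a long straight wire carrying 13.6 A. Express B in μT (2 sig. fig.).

B ≈ 69 μT

For an infinitely long straight wire, B = μ₀I/(2πd).
B = (4π×10⁻⁷ × 13.6) / (2π × 0.0397) = 6.85×10⁻⁵ T.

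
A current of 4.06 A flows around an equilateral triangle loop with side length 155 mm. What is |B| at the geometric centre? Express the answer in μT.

Each side is a finite straight segment at perpendicular distance d = a/(2 tan(π/3)) = 0.04474 m from the centre, with end-angles ±π/3.
One side contributes B₁ = (μ₀I/4πd)·2 sin(π/3) = 1.57×10⁻⁵ T.
All 3 sides add in the same direction: B = 3 × 1.57×10⁻⁵ = 4.71×10⁻⁵ T.

B ≈ 47.1 μT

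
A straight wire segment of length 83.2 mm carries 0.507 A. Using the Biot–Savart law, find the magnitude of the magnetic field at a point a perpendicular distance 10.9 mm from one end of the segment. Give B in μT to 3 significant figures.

For a finite straight segment, B = (μ₀I/4πd)(sinθ₁ + sinθ₂), where θ₁, θ₂ are the angles from the perpendicular to each end.
The perpendicular foot is at one end, so the two end-offsets along the wire are 0 and L = 0.0832 m.
sinθ₁ = 0/√(0²+0.0109²) = 0.0000; sinθ₂ = 0.0832/√(0.0832²+0.0109²) = 0.9915.
B = (4π×10⁻⁷ × 0.507) / (4π × 0.0109) × (0.0000 + 0.9915) = 4.61×10⁻⁶ T.

B ≈ 4.61 μT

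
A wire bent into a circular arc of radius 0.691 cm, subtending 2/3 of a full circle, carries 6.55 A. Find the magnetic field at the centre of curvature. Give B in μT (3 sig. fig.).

B ≈ 397 μT

The Biot–Savart field of a circular arc at its centre is B = μ₀Iφ/(4πR), with φ = 4.189 rad.
B = (4π×10⁻⁷ × 6.55 × 4.189) / (4π × 0.00691) = 3.97×10⁻⁴ T.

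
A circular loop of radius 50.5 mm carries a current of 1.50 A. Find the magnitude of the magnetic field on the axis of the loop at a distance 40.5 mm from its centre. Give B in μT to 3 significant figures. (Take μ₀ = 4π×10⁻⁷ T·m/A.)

B ≈ 8.86 μT

On the axis of a circular loop, B = μ₀IR² / [2(R²+z²)^(3/2)].
R² + z² = (0.0505)² + (0.0405)² = 0.004191 m², and (R²+z²)^(3/2) = 2.71×10⁻⁴ m³.
B = (4π×10⁻⁷ × 1.50 × 0.00255) / (2 × 2.71×10⁻⁴) = 8.86×10⁻⁶ T.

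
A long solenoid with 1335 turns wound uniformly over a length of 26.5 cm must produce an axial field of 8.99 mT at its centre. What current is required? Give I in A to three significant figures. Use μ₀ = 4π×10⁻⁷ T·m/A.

Inside a long solenoid B = μ₀nI with n = 5038 m⁻¹, so I = B/(μ₀n).
I = 8.99×10⁻³ / (4π×10⁻⁷ × 5038) = 1.42 A.

I ≈ 1.42 A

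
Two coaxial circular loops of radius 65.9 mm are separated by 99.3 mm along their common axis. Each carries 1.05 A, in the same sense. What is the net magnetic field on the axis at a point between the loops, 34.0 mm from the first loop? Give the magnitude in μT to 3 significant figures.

B ≈ 10.6 μT

Each loop contributes B = μ₀IR²/[2(R²+z²)^(3/2)] on the axis, with z measured from that loop.
Loop 1 (z = 0.034 m): B₁ = 7.03×10⁻⁶ T. Loop 2 (z = 0.0653 m): B₂ = 3.59×10⁻⁶ T.
The fields add: B = B₁ + B₂ = 1.06×10⁻⁵ T.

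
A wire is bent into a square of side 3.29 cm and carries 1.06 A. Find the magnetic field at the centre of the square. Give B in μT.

Each side is a finite straight segment at perpendicular distance d = a/(2 tan(π/4)) = 0.01645 m from the centre, with end-angles ±π/4.
One side contributes B₁ = (μ₀I/4πd)·2 sin(π/4) = 9.11×10⁻⁶ T.
All 4 sides add in the same direction: B = 4 × 9.11×10⁻⁶ = 3.65×10⁻⁵ T.

B ≈ 36.5 μT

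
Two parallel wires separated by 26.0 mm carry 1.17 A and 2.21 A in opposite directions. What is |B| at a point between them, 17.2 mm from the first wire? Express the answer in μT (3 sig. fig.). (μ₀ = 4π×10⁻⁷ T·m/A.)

B ≈ 63.8 μT

Each long wire gives B = μ₀I/(2πd). Distances are d₁ = 0.0172 m and d₂ = 0.0088 m.
B₁ = 1.36×10⁻⁵ T, B₂ = 5.02×10⁻⁵ T.
Between antiparallel currents both contributions point the same way, so they add. B = B₁ + B₂ = 1.36×10⁻⁵ + 5.02×10⁻⁵ = 6.38×10⁻⁵ T.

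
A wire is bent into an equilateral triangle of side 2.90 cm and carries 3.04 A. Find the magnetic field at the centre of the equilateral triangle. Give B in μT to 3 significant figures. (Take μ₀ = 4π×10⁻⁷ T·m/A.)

Each side is a finite straight segment at perpendicular distance d = a/(2 tan(π/3)) = 0.008372 m from the centre, with end-angles ±π/3.
One side contributes B₁ = (μ₀I/4πd)·2 sin(π/3) = 6.29×10⁻⁵ T.
All 3 sides add in the same direction: B = 3 × 6.29×10⁻⁵ = 1.89×10⁻⁴ T.

B ≈ 189 μT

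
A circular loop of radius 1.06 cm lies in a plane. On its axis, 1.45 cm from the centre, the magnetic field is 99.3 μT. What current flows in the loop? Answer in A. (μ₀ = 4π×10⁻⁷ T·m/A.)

On the axis of a loop, B = μ₀IR²/[2(R²+z²)^(3/2)], so I = 2B(R²+z²)^(3/2)/(μ₀R²).
R² + z² = 0.0001124 + 0.0002102 = 0.0003226 m²; raised to 3/2 gives 5.79×10⁻⁶ m³.
I = 2 × 9.93×10⁻⁵ × 5.79×10⁻⁶ / (1.26×10⁻⁶ × 0.0001124) = 8.15 A.

I ≈ 8.15 A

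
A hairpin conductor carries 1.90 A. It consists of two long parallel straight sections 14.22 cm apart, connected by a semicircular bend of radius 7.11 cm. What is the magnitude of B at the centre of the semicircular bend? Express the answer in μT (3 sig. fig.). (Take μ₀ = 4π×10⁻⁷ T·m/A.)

The semicircular arc contributes B_arc = μ₀I·π/(4πR) = μ₀I/(4R) = 8.40×10⁻⁶ T.
Each semi-infinite lead is at perpendicular distance R = 0.0711 m from the centre, with the perpendicular foot at its near end, so it contributes μ₀I/(4πR); both point the same way, together 5.34×10⁻⁶ T.
Arc and leads all point the same direction: B = 8.40×10⁻⁶ + 5.34×10⁻⁶ = 1.37×10⁻⁵ T.

B ≈ 13.7 μT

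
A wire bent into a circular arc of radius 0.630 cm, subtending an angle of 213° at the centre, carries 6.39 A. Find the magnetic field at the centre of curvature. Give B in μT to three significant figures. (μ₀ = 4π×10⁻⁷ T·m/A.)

The Biot–Savart field of a circular arc at its centre is B = μ₀Iφ/(4πR), with φ = 3.718 rad.
B = (4π×10⁻⁷ × 6.39 × 3.718) / (4π × 0.0063) = 3.77×10⁻⁴ T.

B ≈ 377 μT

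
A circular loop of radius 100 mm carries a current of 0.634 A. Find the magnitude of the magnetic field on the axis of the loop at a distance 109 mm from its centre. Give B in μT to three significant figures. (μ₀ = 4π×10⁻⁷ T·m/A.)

On the axis of a circular loop, B = μ₀IR² / [2(R²+z²)^(3/2)].
R² + z² = (0.1)² + (0.109)² = 0.02188 m², and (R²+z²)^(3/2) = 3.24×10⁻³ m³.
B = (4π×10⁻⁷ × 0.634 × 0.01) / (2 × 3.24×10⁻³) = 1.23×10⁻⁶ T.

B ≈ 1.23 μT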